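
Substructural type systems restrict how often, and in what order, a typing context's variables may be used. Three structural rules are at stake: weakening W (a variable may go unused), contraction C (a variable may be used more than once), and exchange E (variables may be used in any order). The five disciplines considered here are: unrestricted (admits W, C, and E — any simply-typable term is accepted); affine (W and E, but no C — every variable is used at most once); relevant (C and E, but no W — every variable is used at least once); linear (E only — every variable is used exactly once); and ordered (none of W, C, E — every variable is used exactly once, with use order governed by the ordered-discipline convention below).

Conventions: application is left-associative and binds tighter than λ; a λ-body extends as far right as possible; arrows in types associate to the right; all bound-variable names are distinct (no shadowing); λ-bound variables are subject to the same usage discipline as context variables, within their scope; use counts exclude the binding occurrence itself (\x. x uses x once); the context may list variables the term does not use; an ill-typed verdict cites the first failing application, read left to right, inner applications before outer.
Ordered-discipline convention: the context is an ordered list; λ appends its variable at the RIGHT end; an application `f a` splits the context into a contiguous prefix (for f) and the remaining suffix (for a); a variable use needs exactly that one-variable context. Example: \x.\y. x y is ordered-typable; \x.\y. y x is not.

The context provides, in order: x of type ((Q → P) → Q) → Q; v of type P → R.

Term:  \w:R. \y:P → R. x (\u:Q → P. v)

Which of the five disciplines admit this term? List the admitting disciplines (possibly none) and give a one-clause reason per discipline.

admitting disciplines: none
usage: x: 1×; v: 1×; w (λ-bound): 0×; y (λ-bound): 0×; u (λ-bound): 0×
uses in reading order: x, v
typing: ill-typed: argument of type (Q → P) → P → R where (Q → P) → Q is required
ordered ✗ (fails simple typing)
linear ✗ (a type mismatch blocks all five)
affine ✗ (the type mismatch rejects it)
relevant ✗ (not simply typable)
unrestricted ✗ (fails simple typing)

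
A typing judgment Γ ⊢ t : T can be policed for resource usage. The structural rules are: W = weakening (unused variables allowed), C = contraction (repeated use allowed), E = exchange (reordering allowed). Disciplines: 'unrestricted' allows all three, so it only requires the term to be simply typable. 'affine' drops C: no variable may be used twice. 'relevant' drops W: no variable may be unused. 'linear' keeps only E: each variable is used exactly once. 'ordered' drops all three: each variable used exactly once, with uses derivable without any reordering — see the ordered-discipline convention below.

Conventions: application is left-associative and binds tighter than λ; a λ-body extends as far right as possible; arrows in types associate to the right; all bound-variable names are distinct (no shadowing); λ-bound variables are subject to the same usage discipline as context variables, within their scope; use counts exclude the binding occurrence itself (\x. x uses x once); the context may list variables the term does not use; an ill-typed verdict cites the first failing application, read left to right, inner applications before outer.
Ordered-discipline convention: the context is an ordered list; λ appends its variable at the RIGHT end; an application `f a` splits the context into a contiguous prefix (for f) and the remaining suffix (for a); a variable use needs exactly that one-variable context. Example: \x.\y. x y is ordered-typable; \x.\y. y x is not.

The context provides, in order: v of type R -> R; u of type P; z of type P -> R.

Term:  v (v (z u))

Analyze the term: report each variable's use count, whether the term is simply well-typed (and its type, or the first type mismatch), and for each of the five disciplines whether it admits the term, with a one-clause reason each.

variable uses: v: 2×, u: 1×, z: 1×
uses in reading order: v, v, z, u
typing: the term checks, with type R
ordered: ✗ — needs contraction — v ×2
linear: ✗ — needs contraction — v ×2
affine: ✗ — needs contraction — v ×2
relevant: ✓ — at least one use each (v, u, z)
unrestricted: ✓ — well-typed at R; no restrictions here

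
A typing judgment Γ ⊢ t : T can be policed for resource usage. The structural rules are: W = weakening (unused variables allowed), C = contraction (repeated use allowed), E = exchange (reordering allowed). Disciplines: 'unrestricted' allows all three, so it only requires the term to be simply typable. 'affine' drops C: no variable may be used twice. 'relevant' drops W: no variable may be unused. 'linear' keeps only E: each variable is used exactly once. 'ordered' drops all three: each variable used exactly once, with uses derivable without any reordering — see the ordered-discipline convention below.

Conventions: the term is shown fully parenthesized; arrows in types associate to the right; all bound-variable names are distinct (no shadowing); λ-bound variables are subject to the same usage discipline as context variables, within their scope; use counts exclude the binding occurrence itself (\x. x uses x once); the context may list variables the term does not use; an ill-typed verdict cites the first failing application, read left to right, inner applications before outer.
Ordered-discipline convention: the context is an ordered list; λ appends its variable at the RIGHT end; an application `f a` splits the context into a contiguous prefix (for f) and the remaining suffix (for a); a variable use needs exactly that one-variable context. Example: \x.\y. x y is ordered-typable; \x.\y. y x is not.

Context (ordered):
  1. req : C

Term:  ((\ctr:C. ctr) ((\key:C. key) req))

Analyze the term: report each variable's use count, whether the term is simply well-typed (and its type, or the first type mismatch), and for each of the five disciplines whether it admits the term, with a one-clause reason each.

usage: req: 1; ctr (λ-bound): 1; key (λ-bound): 1
use order (left to right): ctr, key, req
typing: ✓ — C
ordered: ✓, req, ctr, key once each; derivable with no W/C/E
linear: ✓, single use per variable (req, ctr, key)
affine: ✓, req, ctr, key: no repeats, contraction unneeded
relevant: ✓, every one of req, ctr, key appears
unrestricted: ✓, typability at C is all that's needed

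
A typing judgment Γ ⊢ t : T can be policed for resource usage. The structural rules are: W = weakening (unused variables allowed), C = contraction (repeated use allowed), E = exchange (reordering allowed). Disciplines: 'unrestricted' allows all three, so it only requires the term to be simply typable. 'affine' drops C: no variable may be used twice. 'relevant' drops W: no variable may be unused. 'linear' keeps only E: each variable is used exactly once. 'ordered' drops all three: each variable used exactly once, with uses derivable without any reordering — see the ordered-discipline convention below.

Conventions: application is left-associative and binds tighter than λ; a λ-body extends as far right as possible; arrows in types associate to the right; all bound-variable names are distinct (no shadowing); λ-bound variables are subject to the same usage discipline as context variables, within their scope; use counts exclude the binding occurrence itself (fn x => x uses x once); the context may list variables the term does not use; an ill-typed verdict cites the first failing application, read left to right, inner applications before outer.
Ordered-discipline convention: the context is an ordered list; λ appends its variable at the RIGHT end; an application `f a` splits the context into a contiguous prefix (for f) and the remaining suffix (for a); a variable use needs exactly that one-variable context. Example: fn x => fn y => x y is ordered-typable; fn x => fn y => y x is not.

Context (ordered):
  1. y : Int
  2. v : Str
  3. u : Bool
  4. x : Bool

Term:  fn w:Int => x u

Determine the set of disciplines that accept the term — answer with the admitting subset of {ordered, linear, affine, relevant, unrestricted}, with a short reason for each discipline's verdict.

admitted by: none
counts: y: 0×; v: 0×; u: 1×; x: 1×; w (bound): 0×
uses in reading order: x, u
typing: ill-typed: non-function type Bool applied to an argument
ordered ✗ (a type mismatch blocks all five)
linear ✗ (the type mismatch rejects it)
affine ✗ (not simply typable)
relevant ✗ (fails simple typing)
unrestricted ✗ (a type mismatch blocks all five)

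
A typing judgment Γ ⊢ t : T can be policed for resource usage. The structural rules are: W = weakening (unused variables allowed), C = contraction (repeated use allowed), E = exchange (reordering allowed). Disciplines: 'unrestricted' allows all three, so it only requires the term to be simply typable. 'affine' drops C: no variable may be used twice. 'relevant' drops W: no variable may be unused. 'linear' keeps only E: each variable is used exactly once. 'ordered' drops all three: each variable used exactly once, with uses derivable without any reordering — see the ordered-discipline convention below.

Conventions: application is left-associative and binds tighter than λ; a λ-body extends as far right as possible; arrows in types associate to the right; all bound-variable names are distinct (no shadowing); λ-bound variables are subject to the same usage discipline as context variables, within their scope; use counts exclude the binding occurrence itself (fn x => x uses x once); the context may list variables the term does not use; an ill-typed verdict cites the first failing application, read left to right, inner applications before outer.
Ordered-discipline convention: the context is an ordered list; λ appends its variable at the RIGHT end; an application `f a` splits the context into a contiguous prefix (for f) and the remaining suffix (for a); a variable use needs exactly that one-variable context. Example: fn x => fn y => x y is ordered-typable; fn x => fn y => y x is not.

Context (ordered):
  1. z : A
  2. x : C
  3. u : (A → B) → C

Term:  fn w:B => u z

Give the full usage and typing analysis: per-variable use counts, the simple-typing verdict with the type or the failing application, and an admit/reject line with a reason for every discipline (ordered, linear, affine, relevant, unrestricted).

counts: z=1, x=0, u=1, w [bound]=0
uses in reading order: u, z
typing: ill-typed: an application expects A → B but receives A
ordered ✗ (the type mismatch rejects it)
linear ✗ (not simply typable)
affine ✗ (fails simple typing)
relevant ✗ (a type mismatch blocks all five)
unrestricted ✗ (the type mismatch rejects it)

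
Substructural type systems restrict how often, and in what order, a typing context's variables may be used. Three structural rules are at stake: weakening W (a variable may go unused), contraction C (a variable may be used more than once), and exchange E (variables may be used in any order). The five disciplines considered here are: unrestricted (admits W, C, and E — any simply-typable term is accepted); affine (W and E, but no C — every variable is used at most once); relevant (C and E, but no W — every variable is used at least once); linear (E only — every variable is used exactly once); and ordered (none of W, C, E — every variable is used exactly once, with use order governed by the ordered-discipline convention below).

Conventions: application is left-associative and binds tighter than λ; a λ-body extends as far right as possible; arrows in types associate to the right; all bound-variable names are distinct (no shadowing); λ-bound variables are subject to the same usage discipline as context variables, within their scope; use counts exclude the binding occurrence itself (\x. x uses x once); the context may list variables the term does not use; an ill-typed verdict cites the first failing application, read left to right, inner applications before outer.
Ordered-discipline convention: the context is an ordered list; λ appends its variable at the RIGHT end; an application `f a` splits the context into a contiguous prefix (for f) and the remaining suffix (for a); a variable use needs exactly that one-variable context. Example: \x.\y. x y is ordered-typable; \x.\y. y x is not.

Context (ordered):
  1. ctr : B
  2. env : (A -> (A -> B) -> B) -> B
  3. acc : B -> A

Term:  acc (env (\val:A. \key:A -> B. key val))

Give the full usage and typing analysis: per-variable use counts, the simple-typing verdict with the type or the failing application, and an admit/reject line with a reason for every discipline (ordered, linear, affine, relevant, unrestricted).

counts: ctr: 0, env: 1, acc: 1, val (bound): 1, key (bound): 1
use order (left to right): acc, env, key, val
typing: well-typed at A
ordered: ✗, ctr never used (weakening)
linear: ✗, ctr never used (weakening)
affine: ✓, at most one use each (ctr, env, acc, val, key)
relevant: ✗, ctr never used (weakening)
unrestricted: ✓, type-checks (A) and nothing is barred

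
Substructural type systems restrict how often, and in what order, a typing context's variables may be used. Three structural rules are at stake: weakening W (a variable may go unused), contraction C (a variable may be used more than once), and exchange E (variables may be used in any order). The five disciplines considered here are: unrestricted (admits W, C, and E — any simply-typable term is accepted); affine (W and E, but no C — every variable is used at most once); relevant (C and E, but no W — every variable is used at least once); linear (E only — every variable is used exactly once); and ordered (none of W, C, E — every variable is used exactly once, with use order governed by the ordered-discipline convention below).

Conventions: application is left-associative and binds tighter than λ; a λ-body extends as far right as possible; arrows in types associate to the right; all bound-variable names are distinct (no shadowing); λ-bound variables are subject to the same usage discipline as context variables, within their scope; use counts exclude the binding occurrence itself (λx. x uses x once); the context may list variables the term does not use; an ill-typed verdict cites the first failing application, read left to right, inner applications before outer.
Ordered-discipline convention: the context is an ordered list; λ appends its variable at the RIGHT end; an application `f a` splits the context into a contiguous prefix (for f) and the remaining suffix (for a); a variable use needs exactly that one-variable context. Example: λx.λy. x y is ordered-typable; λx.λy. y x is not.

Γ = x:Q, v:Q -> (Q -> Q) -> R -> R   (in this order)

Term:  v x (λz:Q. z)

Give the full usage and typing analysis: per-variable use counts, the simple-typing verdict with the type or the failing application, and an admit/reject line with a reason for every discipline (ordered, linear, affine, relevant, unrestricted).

variable uses: x: 1×; v: 1×; z [bound]: 1×
left-to-right use order: v, x, z
typing: the term checks, with type R -> R
ordered: ✗ — no ordered split (uses run v, x, z)
linear: ✓ — x, v, z: one use apiece
affine: ✓ — x, v, z: no repeats, contraction unneeded
relevant: ✓ — at least one use each (x, v, z)
unrestricted: ✓ — typability at R -> R is all that's needed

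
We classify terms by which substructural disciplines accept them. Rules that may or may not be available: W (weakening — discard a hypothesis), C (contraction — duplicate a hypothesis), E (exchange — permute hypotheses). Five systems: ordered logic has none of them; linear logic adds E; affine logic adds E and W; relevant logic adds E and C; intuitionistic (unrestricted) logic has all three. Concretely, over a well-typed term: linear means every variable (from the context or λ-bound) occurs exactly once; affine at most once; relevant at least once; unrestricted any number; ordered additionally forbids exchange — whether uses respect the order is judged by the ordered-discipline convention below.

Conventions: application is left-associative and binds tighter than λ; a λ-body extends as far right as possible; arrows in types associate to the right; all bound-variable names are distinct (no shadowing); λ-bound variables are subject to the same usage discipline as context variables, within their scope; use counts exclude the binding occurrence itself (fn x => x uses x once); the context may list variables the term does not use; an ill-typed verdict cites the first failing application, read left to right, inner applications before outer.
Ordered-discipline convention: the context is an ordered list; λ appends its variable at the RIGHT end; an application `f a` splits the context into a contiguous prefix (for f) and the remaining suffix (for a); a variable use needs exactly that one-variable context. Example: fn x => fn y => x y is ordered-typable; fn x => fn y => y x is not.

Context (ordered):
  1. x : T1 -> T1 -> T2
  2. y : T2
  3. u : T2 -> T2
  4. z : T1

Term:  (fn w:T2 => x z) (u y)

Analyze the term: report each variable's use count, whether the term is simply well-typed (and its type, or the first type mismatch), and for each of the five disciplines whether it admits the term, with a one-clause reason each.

use counts: x=1; y=1; u=1; z=1; w (bound)=0
left-to-right use order: x, z, u, y
typing: well-typed — term : T1 -> T2
ordered: ✗ — unused: w — weakening required
linear: ✗ — unused: w — weakening required
affine: ✓ — x, y, u, z, w: no repeats, contraction unneeded
relevant: ✗ — unused: w — weakening required
unrestricted: ✓ — simply typable at T1 -> T2; W, C, E all held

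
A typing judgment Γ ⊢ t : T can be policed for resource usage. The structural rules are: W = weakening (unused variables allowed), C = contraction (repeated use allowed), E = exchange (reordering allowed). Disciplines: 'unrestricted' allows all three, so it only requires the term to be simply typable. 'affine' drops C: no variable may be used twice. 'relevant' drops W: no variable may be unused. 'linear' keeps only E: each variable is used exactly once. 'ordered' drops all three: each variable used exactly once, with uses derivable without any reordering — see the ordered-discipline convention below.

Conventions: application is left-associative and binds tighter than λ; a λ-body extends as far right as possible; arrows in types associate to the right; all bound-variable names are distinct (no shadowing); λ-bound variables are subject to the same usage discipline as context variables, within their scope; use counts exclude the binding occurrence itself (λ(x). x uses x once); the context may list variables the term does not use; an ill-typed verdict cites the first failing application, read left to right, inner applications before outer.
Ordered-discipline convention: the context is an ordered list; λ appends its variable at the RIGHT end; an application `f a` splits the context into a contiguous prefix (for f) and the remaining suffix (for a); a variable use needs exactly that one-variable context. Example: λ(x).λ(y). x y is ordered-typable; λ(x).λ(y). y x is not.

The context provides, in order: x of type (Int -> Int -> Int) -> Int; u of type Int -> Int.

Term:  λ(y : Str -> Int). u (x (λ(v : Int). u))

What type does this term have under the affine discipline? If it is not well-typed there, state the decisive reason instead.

not well-typed under affine — u ×2 used more than once (contraction)
usage: x: 1, u: 2, y [bound]: 0, v [bound]: 0
use order (left to right): u, x, u
typing: well-typed — term : (Str -> Int) -> Int
across the five disciplines: ordered ✗; linear ✗; affine ✗; relevant ✗; unrestricted ✓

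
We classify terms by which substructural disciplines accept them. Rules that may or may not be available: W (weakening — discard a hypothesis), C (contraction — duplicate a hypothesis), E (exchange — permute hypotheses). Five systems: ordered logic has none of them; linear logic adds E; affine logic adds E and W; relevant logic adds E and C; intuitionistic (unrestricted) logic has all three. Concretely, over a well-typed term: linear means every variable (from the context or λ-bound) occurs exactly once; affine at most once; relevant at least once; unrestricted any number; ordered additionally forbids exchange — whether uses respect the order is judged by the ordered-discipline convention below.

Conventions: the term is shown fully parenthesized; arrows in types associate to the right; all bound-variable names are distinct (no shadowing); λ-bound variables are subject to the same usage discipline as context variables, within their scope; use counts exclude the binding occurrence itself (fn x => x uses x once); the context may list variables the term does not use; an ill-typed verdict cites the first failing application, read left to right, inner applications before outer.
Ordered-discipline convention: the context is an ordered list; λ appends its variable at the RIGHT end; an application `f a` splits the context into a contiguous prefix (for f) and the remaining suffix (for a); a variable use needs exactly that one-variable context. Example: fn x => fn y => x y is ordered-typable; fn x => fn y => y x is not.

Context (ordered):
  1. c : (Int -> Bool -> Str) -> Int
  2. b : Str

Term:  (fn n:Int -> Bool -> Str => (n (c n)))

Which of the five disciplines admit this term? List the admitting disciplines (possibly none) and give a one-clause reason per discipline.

admitted in: unrestricted
variable uses: c: 1; b: 0; n (bound): 2
uses in reading order: n, c, n
typing: the term checks, with type (Int -> Bool -> Str) -> Bool -> Str
ordered ✗ (needs contraction — n ×2; b left unused)
linear ✗ (needs contraction — n ×2; b left unused)
affine ✗ (needs contraction — n ×2)
relevant ✗ (b left unused)
unrestricted ✓ (well-typed at (Int -> Bool -> Str) -> Bool -> Str; no restrictions here)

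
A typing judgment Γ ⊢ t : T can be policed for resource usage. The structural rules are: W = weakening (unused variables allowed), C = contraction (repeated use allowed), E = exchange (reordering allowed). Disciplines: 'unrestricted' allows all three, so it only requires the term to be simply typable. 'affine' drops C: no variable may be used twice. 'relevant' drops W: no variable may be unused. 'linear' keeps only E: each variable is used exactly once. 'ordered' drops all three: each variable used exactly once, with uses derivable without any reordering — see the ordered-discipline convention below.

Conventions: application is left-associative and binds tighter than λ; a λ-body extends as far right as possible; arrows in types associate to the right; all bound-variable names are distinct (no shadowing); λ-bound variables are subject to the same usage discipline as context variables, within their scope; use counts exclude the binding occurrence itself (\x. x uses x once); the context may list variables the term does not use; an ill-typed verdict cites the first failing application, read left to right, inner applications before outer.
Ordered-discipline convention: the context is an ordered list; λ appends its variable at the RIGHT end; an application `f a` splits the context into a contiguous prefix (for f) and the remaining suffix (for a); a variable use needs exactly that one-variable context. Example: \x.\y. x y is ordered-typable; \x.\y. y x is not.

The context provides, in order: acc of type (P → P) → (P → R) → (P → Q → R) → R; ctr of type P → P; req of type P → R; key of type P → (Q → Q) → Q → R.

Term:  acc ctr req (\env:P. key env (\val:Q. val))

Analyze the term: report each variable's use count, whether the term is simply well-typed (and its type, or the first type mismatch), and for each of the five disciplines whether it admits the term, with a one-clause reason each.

counts: acc: 1; ctr: 1; req: 1; key: 1; env (λ-bound): 1; val (λ-bound): 1
left-to-right use order: acc, ctr, req, key, env, val
typing: well-typed at R
ordered ✓ (single-use (acc, ctr, req, key, env, val), ordered derivation ok)
linear ✓ (single use per variable (acc, ctr, req, key, env, val))
affine ✓ (no duplicate uses among acc, ctr, req, key, env, val)
relevant ✓ (acc, ctr, req, key, env, val: all used, weakening unneeded)
unrestricted ✓ (typability at R is all that's needed)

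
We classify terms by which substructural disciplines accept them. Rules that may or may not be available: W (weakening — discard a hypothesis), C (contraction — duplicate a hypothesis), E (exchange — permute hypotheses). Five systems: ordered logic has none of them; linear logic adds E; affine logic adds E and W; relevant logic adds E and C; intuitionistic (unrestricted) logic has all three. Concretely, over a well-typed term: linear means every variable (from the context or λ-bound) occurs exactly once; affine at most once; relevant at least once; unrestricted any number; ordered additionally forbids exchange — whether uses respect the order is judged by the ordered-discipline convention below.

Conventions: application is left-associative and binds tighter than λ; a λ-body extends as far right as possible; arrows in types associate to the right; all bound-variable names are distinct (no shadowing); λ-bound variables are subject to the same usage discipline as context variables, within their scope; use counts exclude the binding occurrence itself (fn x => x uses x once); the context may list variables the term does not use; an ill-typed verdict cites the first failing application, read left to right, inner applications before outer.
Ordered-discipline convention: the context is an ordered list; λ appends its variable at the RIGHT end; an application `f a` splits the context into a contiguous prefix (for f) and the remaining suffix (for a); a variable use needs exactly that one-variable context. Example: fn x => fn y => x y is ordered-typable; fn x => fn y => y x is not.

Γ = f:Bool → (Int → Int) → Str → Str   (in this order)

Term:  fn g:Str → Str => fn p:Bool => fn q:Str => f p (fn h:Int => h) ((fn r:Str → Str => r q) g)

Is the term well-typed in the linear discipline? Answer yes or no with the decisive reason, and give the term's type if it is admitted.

yes — each of f, g, p, q, h, r used exactly once; term : (Str → Str) → Bool → Str → Str
counts: f: 1; g (λ-bound): 1; p (λ-bound): 1; q (λ-bound): 1; h (λ-bound): 1; r (λ-bound): 1
uses in reading order: f, p, h, r, q, g
typing: ✓ — (Str → Str) → Bool → Str → Str
all disciplines: ordered ✗, linear ✓, affine ✓, relevant ✓, unrestricted ✓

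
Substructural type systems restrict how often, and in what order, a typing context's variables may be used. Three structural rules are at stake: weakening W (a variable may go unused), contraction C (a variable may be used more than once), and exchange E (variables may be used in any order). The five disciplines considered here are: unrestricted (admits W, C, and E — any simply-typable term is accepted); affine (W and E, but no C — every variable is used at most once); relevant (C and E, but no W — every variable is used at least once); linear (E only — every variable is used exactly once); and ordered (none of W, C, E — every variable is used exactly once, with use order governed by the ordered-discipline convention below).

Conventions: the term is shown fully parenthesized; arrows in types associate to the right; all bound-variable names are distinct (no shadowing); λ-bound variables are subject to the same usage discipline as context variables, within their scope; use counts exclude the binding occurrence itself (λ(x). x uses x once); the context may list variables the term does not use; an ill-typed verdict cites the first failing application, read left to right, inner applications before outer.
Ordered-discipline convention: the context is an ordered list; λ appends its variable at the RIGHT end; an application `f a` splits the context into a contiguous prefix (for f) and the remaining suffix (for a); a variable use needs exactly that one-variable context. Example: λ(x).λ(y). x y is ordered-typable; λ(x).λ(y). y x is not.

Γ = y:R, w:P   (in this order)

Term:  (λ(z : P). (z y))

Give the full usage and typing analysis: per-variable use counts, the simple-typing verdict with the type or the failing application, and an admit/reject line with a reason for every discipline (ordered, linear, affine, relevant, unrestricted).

usage: y: 1×, w: 0×, z (λ-bound): 1×
order of uses: z, y
typing: ill-typed: non-function type P applied to an argument
ordered: ✗, a type mismatch blocks all five
linear: ✗, the type mismatch rejects it
affine: ✗, not simply typable
relevant: ✗, fails simple typing
unrestricted: ✗, a type mismatch blocks all five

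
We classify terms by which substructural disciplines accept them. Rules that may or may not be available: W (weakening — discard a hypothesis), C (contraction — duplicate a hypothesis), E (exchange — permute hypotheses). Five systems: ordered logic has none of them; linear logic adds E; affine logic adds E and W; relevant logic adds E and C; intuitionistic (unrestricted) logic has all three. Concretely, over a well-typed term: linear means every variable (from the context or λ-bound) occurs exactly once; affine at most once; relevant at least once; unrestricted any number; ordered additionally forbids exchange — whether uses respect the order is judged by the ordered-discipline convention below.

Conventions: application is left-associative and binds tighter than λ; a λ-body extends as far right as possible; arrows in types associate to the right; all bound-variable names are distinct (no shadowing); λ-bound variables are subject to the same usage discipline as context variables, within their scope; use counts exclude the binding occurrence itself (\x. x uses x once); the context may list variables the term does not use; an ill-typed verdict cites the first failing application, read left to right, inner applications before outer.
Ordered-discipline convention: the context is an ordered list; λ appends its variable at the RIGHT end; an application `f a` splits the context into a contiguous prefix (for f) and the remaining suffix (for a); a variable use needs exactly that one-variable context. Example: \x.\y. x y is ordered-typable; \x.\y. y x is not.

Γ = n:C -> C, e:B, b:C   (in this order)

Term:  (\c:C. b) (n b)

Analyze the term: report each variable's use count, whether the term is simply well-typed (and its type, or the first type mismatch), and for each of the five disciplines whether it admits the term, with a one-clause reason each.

use counts: n: 1×; e: 0×; b: 2×; c [bound]: 0×
uses in reading order: b, n, b
typing: the term checks, with type C
ordered: ✗ — needs contraction — b ×2; unused: e, c — weakening required
linear: ✗ — needs contraction — b ×2; unused: e, c — weakening required
affine: ✗ — needs contraction — b ×2
relevant: ✗ — unused: e, c — weakening required
unrestricted: ✓ — type-checks (C) and nothing is barred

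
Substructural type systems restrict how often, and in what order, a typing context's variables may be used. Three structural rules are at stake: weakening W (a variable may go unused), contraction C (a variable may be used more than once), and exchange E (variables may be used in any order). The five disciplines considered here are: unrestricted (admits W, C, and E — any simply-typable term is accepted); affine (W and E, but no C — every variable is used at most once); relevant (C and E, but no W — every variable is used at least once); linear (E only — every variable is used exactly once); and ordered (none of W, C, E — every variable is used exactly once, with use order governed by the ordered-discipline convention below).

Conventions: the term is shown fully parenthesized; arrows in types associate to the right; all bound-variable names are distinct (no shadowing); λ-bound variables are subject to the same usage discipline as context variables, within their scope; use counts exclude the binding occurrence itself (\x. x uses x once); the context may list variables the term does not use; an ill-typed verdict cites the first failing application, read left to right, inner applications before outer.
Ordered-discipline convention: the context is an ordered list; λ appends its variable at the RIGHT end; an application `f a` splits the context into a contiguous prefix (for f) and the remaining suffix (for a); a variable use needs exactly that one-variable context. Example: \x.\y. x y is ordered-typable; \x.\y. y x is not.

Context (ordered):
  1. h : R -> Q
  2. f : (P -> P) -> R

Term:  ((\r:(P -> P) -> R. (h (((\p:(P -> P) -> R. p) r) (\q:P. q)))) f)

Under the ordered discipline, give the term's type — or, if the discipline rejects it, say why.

term : Q
usage: h: 1, f: 1, r (λ-bound): 1, p (λ-bound): 1, q (λ-bound): 1
left-to-right use order: h, p, r, q, f
typing: well-typed at Q
all disciplines: ordered ✓ | linear ✓ | affine ✓ | relevant ✓ | unrestricted ✓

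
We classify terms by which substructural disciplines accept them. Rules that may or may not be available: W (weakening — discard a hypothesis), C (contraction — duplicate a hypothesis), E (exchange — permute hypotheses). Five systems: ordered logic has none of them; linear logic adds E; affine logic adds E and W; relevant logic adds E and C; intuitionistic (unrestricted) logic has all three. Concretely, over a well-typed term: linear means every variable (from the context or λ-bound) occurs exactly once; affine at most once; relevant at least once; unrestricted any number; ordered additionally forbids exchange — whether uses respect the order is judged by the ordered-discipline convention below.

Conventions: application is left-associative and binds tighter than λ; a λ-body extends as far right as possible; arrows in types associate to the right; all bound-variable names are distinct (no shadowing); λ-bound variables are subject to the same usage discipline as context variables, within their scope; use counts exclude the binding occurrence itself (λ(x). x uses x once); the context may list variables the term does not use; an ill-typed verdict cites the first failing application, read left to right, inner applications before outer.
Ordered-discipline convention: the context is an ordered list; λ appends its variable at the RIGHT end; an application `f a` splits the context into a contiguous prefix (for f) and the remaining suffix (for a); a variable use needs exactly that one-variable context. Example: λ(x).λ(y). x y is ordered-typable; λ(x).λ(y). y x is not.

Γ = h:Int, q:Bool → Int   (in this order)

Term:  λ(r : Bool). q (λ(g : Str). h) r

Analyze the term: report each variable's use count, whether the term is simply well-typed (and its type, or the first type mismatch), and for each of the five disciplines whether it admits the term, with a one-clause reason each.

variable uses: h: 1×, q: 1×, r (λ-bound): 1×, g (λ-bound): 0×
left-to-right use order: q, h, r
typing: ill-typed: an argument Str → Int mismatches the expected Bool
ordered ✗ (fails simple typing)
linear ✗ (a type mismatch blocks all five)
affine ✗ (the type mismatch rejects it)
relevant ✗ (not simply typable)
unrestricted ✗ (fails simple typing)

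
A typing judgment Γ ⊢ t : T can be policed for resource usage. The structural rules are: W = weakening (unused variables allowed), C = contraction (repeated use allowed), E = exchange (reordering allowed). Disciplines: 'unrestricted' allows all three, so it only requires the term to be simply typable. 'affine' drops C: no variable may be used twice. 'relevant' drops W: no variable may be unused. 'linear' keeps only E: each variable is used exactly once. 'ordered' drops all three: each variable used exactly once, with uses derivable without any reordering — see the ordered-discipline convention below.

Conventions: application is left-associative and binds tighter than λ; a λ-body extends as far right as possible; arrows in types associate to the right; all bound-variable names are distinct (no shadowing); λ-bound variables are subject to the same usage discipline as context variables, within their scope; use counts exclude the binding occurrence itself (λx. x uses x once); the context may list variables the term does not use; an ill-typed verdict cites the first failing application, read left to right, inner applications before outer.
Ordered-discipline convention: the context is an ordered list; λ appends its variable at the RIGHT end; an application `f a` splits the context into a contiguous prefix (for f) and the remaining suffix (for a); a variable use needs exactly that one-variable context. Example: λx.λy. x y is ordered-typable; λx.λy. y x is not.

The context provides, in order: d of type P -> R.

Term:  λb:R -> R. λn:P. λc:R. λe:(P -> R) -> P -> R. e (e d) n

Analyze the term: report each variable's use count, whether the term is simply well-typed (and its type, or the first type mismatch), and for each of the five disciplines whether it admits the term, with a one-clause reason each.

usage: d ×1, b (bound) ×0, n (bound) ×1, c (bound) ×0, e (bound) ×2
uses in reading order: e, e, d, n
typing: well-typed at (R -> R) -> P -> R -> ((P -> R) -> P -> R) -> R
ordered ✗ (uses contraction: e ×2; unused: b, c — weakening required)
linear ✗ (uses contraction: e ×2; unused: b, c — weakening required)
affine ✗ (uses contraction: e ×2)
relevant ✗ (unused: b, c — weakening required)
unrestricted ✓ (well-typed at (R -> R) -> P -> R -> ((P -> R) -> P -> R) -> R; no restrictions here)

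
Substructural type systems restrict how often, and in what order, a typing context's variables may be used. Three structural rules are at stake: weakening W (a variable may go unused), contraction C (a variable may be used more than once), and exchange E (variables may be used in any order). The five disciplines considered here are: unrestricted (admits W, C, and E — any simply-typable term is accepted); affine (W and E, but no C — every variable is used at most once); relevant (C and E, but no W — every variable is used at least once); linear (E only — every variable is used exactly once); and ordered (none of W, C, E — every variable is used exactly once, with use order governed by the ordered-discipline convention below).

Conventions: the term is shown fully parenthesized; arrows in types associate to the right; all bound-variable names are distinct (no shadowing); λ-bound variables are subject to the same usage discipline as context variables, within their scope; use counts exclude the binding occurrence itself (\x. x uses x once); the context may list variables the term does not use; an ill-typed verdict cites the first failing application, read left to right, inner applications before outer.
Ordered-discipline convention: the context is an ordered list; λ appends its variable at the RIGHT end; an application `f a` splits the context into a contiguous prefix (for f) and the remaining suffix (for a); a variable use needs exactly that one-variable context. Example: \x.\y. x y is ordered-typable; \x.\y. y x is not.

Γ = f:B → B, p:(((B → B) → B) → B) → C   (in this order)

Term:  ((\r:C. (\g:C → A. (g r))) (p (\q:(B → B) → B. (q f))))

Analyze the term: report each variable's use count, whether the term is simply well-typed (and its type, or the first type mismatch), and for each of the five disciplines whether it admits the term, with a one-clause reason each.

use counts: f: 1×, p: 1×, r (bound): 1×, g (bound): 1×, q (bound): 1×
left-to-right use order: g, r, p, q, f
typing: the term checks, with type (C → A) → A
ordered: ✗ — no ordered split (uses run g, r, p, q, f)
linear: ✓ — f, p, r, g, q: one use apiece
affine: ✓ — at most one use each (f, p, r, g, q)
relevant: ✓ — every one of f, p, r, g, q appears
unrestricted: ✓ — typability at (C → A) → A is all that's needed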